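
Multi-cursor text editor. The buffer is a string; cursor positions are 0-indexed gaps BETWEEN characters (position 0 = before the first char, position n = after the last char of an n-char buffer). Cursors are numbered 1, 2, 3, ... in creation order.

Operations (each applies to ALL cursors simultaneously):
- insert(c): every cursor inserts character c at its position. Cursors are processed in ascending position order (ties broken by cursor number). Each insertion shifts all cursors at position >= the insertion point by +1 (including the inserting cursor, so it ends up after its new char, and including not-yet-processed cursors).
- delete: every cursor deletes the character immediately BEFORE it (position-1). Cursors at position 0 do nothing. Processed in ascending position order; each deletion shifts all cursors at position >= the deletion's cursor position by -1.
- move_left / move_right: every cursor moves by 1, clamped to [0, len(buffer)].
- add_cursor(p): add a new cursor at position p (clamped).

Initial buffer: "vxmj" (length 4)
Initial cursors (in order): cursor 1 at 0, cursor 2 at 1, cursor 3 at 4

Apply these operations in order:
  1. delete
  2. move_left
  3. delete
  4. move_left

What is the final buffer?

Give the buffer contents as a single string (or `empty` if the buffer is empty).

Answer: m

Derivation:
After op 1 (delete): buffer="xm" (len 2), cursors c1@0 c2@0 c3@2, authorship ..
After op 2 (move_left): buffer="xm" (len 2), cursors c1@0 c2@0 c3@1, authorship ..
After op 3 (delete): buffer="m" (len 1), cursors c1@0 c2@0 c3@0, authorship .
After op 4 (move_left): buffer="m" (len 1), cursors c1@0 c2@0 c3@0, authorship .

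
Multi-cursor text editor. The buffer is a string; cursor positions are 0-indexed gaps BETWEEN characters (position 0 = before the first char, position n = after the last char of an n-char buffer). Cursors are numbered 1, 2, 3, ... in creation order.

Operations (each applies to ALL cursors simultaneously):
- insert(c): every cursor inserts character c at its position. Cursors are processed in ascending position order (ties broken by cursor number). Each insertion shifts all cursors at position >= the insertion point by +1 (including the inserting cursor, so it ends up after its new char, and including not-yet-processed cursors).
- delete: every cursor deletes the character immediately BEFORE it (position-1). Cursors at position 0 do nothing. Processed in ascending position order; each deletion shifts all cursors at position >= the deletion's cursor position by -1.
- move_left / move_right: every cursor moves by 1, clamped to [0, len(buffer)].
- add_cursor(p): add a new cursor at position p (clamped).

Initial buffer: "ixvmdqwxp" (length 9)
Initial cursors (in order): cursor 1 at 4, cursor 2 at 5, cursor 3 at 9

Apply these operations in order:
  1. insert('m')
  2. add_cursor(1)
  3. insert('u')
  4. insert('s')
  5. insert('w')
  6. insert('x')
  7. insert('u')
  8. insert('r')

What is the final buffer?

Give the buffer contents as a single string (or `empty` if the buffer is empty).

Answer: iuswxurxvmmuswxurdmuswxurqwxpmuswxur

Derivation:
After op 1 (insert('m')): buffer="ixvmmdmqwxpm" (len 12), cursors c1@5 c2@7 c3@12, authorship ....1.2....3
After op 2 (add_cursor(1)): buffer="ixvmmdmqwxpm" (len 12), cursors c4@1 c1@5 c2@7 c3@12, authorship ....1.2....3
After op 3 (insert('u')): buffer="iuxvmmudmuqwxpmu" (len 16), cursors c4@2 c1@7 c2@10 c3@16, authorship .4...11.22....33
After op 4 (insert('s')): buffer="iusxvmmusdmusqwxpmus" (len 20), cursors c4@3 c1@9 c2@13 c3@20, authorship .44...111.222....333
After op 5 (insert('w')): buffer="iuswxvmmuswdmuswqwxpmusw" (len 24), cursors c4@4 c1@11 c2@16 c3@24, authorship .444...1111.2222....3333
After op 6 (insert('x')): buffer="iuswxxvmmuswxdmuswxqwxpmuswx" (len 28), cursors c4@5 c1@13 c2@19 c3@28, authorship .4444...11111.22222....33333
After op 7 (insert('u')): buffer="iuswxuxvmmuswxudmuswxuqwxpmuswxu" (len 32), cursors c4@6 c1@15 c2@22 c3@32, authorship .44444...111111.222222....333333
After op 8 (insert('r')): buffer="iuswxurxvmmuswxurdmuswxurqwxpmuswxur" (len 36), cursors c4@7 c1@17 c2@25 c3@36, authorship .444444...1111111.2222222....3333333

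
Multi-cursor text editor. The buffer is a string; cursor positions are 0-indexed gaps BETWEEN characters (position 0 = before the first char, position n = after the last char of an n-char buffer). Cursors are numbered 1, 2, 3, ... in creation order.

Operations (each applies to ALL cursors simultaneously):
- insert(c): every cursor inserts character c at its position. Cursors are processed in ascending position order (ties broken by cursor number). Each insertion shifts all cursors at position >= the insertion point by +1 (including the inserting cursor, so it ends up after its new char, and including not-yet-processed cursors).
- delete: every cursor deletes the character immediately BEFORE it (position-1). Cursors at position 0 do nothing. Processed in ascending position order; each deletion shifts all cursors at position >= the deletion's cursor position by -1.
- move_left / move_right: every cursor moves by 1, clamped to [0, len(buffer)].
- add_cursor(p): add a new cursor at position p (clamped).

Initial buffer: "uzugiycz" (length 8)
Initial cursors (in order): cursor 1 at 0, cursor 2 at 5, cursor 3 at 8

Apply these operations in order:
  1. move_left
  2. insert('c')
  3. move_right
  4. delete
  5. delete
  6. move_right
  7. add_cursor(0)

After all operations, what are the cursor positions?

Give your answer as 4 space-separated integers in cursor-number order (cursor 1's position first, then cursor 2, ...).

After op 1 (move_left): buffer="uzugiycz" (len 8), cursors c1@0 c2@4 c3@7, authorship ........
After op 2 (insert('c')): buffer="cuzugciyccz" (len 11), cursors c1@1 c2@6 c3@10, authorship 1....2...3.
After op 3 (move_right): buffer="cuzugciyccz" (len 11), cursors c1@2 c2@7 c3@11, authorship 1....2...3.
After op 4 (delete): buffer="czugcycc" (len 8), cursors c1@1 c2@5 c3@8, authorship 1...2..3
After op 5 (delete): buffer="zugyc" (len 5), cursors c1@0 c2@3 c3@5, authorship .....
After op 6 (move_right): buffer="zugyc" (len 5), cursors c1@1 c2@4 c3@5, authorship .....
After op 7 (add_cursor(0)): buffer="zugyc" (len 5), cursors c4@0 c1@1 c2@4 c3@5, authorship .....

Answer: 1 4 5 0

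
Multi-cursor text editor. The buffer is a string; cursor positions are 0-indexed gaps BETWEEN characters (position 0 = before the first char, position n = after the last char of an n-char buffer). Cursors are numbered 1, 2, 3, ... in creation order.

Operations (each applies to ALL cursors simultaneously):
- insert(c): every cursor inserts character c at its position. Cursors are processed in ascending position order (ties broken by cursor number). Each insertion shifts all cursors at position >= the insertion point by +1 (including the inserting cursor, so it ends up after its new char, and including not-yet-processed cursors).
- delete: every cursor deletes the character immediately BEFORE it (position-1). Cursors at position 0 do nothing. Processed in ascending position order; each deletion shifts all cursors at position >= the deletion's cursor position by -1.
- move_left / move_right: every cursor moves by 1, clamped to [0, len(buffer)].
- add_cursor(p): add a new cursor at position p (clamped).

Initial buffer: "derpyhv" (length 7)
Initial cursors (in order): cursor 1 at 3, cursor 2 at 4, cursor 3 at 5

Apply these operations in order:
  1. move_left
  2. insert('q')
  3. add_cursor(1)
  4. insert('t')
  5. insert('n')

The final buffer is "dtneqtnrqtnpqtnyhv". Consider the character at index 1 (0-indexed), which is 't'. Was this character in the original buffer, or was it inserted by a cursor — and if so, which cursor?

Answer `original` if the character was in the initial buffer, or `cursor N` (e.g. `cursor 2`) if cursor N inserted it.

After op 1 (move_left): buffer="derpyhv" (len 7), cursors c1@2 c2@3 c3@4, authorship .......
After op 2 (insert('q')): buffer="deqrqpqyhv" (len 10), cursors c1@3 c2@5 c3@7, authorship ..1.2.3...
After op 3 (add_cursor(1)): buffer="deqrqpqyhv" (len 10), cursors c4@1 c1@3 c2@5 c3@7, authorship ..1.2.3...
After op 4 (insert('t')): buffer="dteqtrqtpqtyhv" (len 14), cursors c4@2 c1@5 c2@8 c3@11, authorship .4.11.22.33...
After op 5 (insert('n')): buffer="dtneqtnrqtnpqtnyhv" (len 18), cursors c4@3 c1@7 c2@11 c3@15, authorship .44.111.222.333...
Authorship (.=original, N=cursor N): . 4 4 . 1 1 1 . 2 2 2 . 3 3 3 . . .
Index 1: author = 4

Answer: cursor 4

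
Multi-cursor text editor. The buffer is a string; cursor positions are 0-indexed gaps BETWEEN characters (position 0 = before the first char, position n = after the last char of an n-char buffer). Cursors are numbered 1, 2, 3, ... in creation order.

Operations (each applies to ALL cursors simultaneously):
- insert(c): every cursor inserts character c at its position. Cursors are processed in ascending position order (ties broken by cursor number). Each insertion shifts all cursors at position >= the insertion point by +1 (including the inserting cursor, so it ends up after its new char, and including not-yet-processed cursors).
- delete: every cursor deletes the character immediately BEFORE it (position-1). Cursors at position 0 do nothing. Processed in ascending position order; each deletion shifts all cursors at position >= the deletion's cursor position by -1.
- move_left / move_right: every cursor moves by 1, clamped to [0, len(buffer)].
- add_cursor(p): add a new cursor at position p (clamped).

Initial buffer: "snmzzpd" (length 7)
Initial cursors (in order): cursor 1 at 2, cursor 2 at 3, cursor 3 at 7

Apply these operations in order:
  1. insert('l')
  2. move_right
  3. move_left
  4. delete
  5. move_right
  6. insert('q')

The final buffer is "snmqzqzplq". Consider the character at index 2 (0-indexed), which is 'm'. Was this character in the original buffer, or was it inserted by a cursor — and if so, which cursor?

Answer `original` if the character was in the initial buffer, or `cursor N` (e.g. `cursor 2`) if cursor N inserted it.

Answer: original

Derivation:
After op 1 (insert('l')): buffer="snlmlzzpdl" (len 10), cursors c1@3 c2@5 c3@10, authorship ..1.2....3
After op 2 (move_right): buffer="snlmlzzpdl" (len 10), cursors c1@4 c2@6 c3@10, authorship ..1.2....3
After op 3 (move_left): buffer="snlmlzzpdl" (len 10), cursors c1@3 c2@5 c3@9, authorship ..1.2....3
After op 4 (delete): buffer="snmzzpl" (len 7), cursors c1@2 c2@3 c3@6, authorship ......3
After op 5 (move_right): buffer="snmzzpl" (len 7), cursors c1@3 c2@4 c3@7, authorship ......3
After op 6 (insert('q')): buffer="snmqzqzplq" (len 10), cursors c1@4 c2@6 c3@10, authorship ...1.2..33
Authorship (.=original, N=cursor N): . . . 1 . 2 . . 3 3
Index 2: author = original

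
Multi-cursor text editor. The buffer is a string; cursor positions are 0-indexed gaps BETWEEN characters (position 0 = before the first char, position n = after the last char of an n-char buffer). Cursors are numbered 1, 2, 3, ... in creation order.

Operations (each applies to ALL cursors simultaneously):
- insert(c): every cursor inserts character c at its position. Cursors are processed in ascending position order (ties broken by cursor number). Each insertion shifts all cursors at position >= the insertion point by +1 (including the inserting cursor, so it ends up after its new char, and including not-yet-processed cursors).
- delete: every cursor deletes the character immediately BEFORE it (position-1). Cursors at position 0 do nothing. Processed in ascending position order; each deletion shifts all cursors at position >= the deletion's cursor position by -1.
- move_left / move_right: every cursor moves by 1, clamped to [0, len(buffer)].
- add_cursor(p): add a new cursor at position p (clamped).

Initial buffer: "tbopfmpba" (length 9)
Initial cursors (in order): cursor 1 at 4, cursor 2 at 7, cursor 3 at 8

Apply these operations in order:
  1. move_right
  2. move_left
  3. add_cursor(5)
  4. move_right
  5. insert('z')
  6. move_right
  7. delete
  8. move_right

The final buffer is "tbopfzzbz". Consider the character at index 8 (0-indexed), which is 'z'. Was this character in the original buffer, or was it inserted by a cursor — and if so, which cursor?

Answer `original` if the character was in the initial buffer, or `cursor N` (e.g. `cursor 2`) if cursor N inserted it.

After op 1 (move_right): buffer="tbopfmpba" (len 9), cursors c1@5 c2@8 c3@9, authorship .........
After op 2 (move_left): buffer="tbopfmpba" (len 9), cursors c1@4 c2@7 c3@8, authorship .........
After op 3 (add_cursor(5)): buffer="tbopfmpba" (len 9), cursors c1@4 c4@5 c2@7 c3@8, authorship .........
After op 4 (move_right): buffer="tbopfmpba" (len 9), cursors c1@5 c4@6 c2@8 c3@9, authorship .........
After op 5 (insert('z')): buffer="tbopfzmzpbzaz" (len 13), cursors c1@6 c4@8 c2@11 c3@13, authorship .....1.4..2.3
After op 6 (move_right): buffer="tbopfzmzpbzaz" (len 13), cursors c1@7 c4@9 c2@12 c3@13, authorship .....1.4..2.3
After op 7 (delete): buffer="tbopfzzbz" (len 9), cursors c1@6 c4@7 c2@9 c3@9, authorship .....14.2
After op 8 (move_right): buffer="tbopfzzbz" (len 9), cursors c1@7 c4@8 c2@9 c3@9, authorship .....14.2
Authorship (.=original, N=cursor N): . . . . . 1 4 . 2
Index 8: author = 2

Answer: cursor 2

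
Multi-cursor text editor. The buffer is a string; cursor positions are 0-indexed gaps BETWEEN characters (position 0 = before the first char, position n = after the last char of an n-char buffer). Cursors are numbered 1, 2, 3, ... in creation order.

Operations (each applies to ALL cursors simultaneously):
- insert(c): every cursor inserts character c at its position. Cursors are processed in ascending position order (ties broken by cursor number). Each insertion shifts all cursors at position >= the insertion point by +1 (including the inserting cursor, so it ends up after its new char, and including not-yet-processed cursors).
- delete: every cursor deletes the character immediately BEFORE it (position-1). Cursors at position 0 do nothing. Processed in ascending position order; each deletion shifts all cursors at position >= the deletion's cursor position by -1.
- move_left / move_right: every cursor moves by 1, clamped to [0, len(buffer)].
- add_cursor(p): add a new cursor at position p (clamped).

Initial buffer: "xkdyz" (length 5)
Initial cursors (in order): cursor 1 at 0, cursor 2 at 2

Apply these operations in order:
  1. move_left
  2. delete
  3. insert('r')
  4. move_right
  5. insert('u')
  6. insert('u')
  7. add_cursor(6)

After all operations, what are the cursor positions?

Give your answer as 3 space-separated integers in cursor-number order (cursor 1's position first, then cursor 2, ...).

After op 1 (move_left): buffer="xkdyz" (len 5), cursors c1@0 c2@1, authorship .....
After op 2 (delete): buffer="kdyz" (len 4), cursors c1@0 c2@0, authorship ....
After op 3 (insert('r')): buffer="rrkdyz" (len 6), cursors c1@2 c2@2, authorship 12....
After op 4 (move_right): buffer="rrkdyz" (len 6), cursors c1@3 c2@3, authorship 12....
After op 5 (insert('u')): buffer="rrkuudyz" (len 8), cursors c1@5 c2@5, authorship 12.12...
After op 6 (insert('u')): buffer="rrkuuuudyz" (len 10), cursors c1@7 c2@7, authorship 12.1212...
After op 7 (add_cursor(6)): buffer="rrkuuuudyz" (len 10), cursors c3@6 c1@7 c2@7, authorship 12.1212...

Answer: 7 7 6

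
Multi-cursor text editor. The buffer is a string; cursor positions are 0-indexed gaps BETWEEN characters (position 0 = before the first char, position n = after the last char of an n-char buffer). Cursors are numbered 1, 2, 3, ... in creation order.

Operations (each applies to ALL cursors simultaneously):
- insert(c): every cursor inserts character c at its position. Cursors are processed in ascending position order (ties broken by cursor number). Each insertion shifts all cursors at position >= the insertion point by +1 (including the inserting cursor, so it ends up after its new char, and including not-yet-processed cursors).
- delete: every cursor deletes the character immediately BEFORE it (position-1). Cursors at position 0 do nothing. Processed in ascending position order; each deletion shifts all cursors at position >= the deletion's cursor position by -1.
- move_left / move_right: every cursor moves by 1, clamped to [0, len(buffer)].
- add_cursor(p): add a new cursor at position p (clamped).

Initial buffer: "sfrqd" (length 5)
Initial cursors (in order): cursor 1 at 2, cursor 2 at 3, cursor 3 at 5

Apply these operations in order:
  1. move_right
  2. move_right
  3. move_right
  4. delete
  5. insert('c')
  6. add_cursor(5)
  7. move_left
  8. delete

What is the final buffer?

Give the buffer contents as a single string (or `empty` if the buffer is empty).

After op 1 (move_right): buffer="sfrqd" (len 5), cursors c1@3 c2@4 c3@5, authorship .....
After op 2 (move_right): buffer="sfrqd" (len 5), cursors c1@4 c2@5 c3@5, authorship .....
After op 3 (move_right): buffer="sfrqd" (len 5), cursors c1@5 c2@5 c3@5, authorship .....
After op 4 (delete): buffer="sf" (len 2), cursors c1@2 c2@2 c3@2, authorship ..
After op 5 (insert('c')): buffer="sfccc" (len 5), cursors c1@5 c2@5 c3@5, authorship ..123
After op 6 (add_cursor(5)): buffer="sfccc" (len 5), cursors c1@5 c2@5 c3@5 c4@5, authorship ..123
After op 7 (move_left): buffer="sfccc" (len 5), cursors c1@4 c2@4 c3@4 c4@4, authorship ..123
After op 8 (delete): buffer="c" (len 1), cursors c1@0 c2@0 c3@0 c4@0, authorship 3

Answer: c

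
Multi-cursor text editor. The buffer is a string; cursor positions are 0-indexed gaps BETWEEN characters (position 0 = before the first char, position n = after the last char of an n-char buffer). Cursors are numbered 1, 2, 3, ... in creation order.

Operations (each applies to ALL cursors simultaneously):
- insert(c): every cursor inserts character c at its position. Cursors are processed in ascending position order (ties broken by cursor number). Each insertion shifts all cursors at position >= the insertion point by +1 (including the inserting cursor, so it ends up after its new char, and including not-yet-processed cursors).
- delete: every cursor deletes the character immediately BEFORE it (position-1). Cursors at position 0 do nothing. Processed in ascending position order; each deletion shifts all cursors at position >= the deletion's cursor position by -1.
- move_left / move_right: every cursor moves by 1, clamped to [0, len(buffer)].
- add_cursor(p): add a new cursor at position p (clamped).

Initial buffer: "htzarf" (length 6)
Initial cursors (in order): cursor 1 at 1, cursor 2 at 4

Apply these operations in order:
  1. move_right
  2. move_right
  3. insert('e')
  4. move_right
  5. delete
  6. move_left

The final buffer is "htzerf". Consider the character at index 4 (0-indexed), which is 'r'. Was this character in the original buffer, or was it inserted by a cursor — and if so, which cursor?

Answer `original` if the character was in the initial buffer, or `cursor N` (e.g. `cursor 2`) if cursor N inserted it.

After op 1 (move_right): buffer="htzarf" (len 6), cursors c1@2 c2@5, authorship ......
After op 2 (move_right): buffer="htzarf" (len 6), cursors c1@3 c2@6, authorship ......
After op 3 (insert('e')): buffer="htzearfe" (len 8), cursors c1@4 c2@8, authorship ...1...2
After op 4 (move_right): buffer="htzearfe" (len 8), cursors c1@5 c2@8, authorship ...1...2
After op 5 (delete): buffer="htzerf" (len 6), cursors c1@4 c2@6, authorship ...1..
After op 6 (move_left): buffer="htzerf" (len 6), cursors c1@3 c2@5, authorship ...1..
Authorship (.=original, N=cursor N): . . . 1 . .
Index 4: author = original

Answer: original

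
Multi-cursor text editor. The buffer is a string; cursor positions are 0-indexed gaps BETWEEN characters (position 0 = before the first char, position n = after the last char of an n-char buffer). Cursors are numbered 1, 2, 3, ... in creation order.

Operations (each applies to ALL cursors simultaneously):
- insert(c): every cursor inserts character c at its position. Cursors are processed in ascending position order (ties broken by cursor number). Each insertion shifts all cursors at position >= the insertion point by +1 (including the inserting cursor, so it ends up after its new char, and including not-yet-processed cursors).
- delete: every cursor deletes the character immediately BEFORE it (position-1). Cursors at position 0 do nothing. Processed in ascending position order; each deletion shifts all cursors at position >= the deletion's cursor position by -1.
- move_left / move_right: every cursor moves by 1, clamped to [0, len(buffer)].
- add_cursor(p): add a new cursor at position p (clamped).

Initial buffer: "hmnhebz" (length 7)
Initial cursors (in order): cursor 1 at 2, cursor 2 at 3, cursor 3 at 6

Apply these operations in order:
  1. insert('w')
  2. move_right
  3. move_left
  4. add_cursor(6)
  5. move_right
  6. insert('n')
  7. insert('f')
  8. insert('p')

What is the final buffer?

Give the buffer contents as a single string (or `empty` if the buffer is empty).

Answer: hmwnnfpwhnfpenfpbwznfp

Derivation:
After op 1 (insert('w')): buffer="hmwnwhebwz" (len 10), cursors c1@3 c2@5 c3@9, authorship ..1.2...3.
After op 2 (move_right): buffer="hmwnwhebwz" (len 10), cursors c1@4 c2@6 c3@10, authorship ..1.2...3.
After op 3 (move_left): buffer="hmwnwhebwz" (len 10), cursors c1@3 c2@5 c3@9, authorship ..1.2...3.
After op 4 (add_cursor(6)): buffer="hmwnwhebwz" (len 10), cursors c1@3 c2@5 c4@6 c3@9, authorship ..1.2...3.
After op 5 (move_right): buffer="hmwnwhebwz" (len 10), cursors c1@4 c2@6 c4@7 c3@10, authorship ..1.2...3.
After op 6 (insert('n')): buffer="hmwnnwhnenbwzn" (len 14), cursors c1@5 c2@8 c4@10 c3@14, authorship ..1.12.2.4.3.3
After op 7 (insert('f')): buffer="hmwnnfwhnfenfbwznf" (len 18), cursors c1@6 c2@10 c4@13 c3@18, authorship ..1.112.22.44.3.33
After op 8 (insert('p')): buffer="hmwnnfpwhnfpenfpbwznfp" (len 22), cursors c1@7 c2@12 c4@16 c3@22, authorship ..1.1112.222.444.3.333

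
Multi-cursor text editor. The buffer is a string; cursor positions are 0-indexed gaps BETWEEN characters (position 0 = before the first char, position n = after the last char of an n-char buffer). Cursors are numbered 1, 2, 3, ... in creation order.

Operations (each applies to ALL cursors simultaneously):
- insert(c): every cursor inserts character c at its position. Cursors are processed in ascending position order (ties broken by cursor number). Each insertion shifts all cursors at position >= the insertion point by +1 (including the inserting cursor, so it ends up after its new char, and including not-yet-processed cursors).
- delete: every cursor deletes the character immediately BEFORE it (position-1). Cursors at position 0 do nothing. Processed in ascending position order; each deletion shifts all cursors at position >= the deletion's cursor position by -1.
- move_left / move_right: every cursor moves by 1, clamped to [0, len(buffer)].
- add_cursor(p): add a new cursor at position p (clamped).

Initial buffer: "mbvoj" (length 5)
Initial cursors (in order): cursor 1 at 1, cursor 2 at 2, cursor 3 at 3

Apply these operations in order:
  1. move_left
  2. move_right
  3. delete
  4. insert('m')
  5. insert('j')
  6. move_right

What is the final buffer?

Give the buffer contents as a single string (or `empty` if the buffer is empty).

After op 1 (move_left): buffer="mbvoj" (len 5), cursors c1@0 c2@1 c3@2, authorship .....
After op 2 (move_right): buffer="mbvoj" (len 5), cursors c1@1 c2@2 c3@3, authorship .....
After op 3 (delete): buffer="oj" (len 2), cursors c1@0 c2@0 c3@0, authorship ..
After op 4 (insert('m')): buffer="mmmoj" (len 5), cursors c1@3 c2@3 c3@3, authorship 123..
After op 5 (insert('j')): buffer="mmmjjjoj" (len 8), cursors c1@6 c2@6 c3@6, authorship 123123..
After op 6 (move_right): buffer="mmmjjjoj" (len 8), cursors c1@7 c2@7 c3@7, authorship 123123..

Answer: mmmjjjoj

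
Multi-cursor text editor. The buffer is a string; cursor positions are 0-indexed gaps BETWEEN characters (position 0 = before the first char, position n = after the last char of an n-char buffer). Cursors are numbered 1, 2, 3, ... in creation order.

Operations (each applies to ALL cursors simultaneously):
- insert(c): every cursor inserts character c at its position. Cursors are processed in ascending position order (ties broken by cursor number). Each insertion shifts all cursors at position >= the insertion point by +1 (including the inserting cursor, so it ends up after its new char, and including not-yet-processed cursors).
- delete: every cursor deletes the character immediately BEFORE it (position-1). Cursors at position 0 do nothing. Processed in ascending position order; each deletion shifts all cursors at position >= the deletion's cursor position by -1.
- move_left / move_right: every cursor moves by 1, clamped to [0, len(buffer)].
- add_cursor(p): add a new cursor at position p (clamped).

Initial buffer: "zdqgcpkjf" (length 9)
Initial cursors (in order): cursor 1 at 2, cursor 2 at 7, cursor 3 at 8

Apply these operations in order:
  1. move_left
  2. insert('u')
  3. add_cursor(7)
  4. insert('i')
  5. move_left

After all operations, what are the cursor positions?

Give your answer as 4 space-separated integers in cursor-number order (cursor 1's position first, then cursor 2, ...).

Answer: 2 10 13 8

Derivation:
After op 1 (move_left): buffer="zdqgcpkjf" (len 9), cursors c1@1 c2@6 c3@7, authorship .........
After op 2 (insert('u')): buffer="zudqgcpukujf" (len 12), cursors c1@2 c2@8 c3@10, authorship .1.....2.3..
After op 3 (add_cursor(7)): buffer="zudqgcpukujf" (len 12), cursors c1@2 c4@7 c2@8 c3@10, authorship .1.....2.3..
After op 4 (insert('i')): buffer="zuidqgcpiuikuijf" (len 16), cursors c1@3 c4@9 c2@11 c3@14, authorship .11.....422.33..
After op 5 (move_left): buffer="zuidqgcpiuikuijf" (len 16), cursors c1@2 c4@8 c2@10 c3@13, authorship .11.....422.33..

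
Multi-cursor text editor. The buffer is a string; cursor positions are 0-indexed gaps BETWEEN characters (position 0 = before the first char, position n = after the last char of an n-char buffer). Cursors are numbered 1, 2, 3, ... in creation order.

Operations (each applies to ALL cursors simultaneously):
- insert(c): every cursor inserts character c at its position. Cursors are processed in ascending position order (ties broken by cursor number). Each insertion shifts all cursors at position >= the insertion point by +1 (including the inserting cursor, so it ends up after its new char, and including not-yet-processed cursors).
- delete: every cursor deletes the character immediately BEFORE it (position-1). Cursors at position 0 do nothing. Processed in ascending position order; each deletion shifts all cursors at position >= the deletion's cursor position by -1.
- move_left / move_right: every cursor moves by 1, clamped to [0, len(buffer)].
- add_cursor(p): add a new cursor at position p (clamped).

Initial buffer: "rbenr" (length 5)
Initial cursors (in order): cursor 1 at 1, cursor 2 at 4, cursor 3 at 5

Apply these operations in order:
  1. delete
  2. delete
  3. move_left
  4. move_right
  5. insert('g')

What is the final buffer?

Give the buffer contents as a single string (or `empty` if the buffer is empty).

After op 1 (delete): buffer="be" (len 2), cursors c1@0 c2@2 c3@2, authorship ..
After op 2 (delete): buffer="" (len 0), cursors c1@0 c2@0 c3@0, authorship 
After op 3 (move_left): buffer="" (len 0), cursors c1@0 c2@0 c3@0, authorship 
After op 4 (move_right): buffer="" (len 0), cursors c1@0 c2@0 c3@0, authorship 
After op 5 (insert('g')): buffer="ggg" (len 3), cursors c1@3 c2@3 c3@3, authorship 123

Answer: ggg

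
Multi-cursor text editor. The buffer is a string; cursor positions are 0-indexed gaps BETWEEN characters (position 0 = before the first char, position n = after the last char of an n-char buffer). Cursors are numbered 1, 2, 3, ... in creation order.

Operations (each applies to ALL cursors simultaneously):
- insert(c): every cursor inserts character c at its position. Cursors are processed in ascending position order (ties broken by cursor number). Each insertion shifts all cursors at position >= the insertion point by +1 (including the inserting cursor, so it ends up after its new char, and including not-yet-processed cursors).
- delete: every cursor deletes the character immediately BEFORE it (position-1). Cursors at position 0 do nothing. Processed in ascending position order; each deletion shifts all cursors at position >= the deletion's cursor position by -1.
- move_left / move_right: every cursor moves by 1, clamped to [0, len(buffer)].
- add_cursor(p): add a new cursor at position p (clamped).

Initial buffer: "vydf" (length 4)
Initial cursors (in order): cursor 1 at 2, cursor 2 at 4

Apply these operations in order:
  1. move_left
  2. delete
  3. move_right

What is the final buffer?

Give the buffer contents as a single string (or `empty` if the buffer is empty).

After op 1 (move_left): buffer="vydf" (len 4), cursors c1@1 c2@3, authorship ....
After op 2 (delete): buffer="yf" (len 2), cursors c1@0 c2@1, authorship ..
After op 3 (move_right): buffer="yf" (len 2), cursors c1@1 c2@2, authorship ..

Answer: yf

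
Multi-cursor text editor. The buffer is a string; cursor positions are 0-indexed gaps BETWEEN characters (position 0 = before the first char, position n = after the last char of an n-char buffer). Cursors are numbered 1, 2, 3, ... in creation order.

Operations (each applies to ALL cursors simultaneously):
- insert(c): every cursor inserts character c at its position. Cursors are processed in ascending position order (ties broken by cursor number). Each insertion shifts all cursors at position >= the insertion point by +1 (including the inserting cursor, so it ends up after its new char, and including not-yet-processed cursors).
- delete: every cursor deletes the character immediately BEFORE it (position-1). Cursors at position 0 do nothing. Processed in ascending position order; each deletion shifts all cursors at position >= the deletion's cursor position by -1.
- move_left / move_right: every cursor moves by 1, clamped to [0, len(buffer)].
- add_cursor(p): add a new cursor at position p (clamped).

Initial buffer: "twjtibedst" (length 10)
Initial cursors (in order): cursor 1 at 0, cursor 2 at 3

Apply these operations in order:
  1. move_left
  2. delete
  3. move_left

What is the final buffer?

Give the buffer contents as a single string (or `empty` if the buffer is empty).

Answer: tjtibedst

Derivation:
After op 1 (move_left): buffer="twjtibedst" (len 10), cursors c1@0 c2@2, authorship ..........
After op 2 (delete): buffer="tjtibedst" (len 9), cursors c1@0 c2@1, authorship .........
After op 3 (move_left): buffer="tjtibedst" (len 9), cursors c1@0 c2@0, authorship .........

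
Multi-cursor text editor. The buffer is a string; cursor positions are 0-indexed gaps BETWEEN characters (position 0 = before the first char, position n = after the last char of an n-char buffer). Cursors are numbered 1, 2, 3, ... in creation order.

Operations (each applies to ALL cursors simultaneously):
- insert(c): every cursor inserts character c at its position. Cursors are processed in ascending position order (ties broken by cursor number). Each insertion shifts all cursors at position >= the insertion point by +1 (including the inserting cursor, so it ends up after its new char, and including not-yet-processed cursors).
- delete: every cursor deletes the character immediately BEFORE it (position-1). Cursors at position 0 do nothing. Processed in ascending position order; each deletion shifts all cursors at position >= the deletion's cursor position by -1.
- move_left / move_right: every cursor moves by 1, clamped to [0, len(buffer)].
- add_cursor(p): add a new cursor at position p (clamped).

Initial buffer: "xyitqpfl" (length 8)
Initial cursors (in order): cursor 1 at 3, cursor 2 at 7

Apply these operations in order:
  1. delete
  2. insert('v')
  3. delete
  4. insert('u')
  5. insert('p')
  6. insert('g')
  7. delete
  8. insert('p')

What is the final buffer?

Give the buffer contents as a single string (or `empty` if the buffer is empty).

After op 1 (delete): buffer="xytqpl" (len 6), cursors c1@2 c2@5, authorship ......
After op 2 (insert('v')): buffer="xyvtqpvl" (len 8), cursors c1@3 c2@7, authorship ..1...2.
After op 3 (delete): buffer="xytqpl" (len 6), cursors c1@2 c2@5, authorship ......
After op 4 (insert('u')): buffer="xyutqpul" (len 8), cursors c1@3 c2@7, authorship ..1...2.
After op 5 (insert('p')): buffer="xyuptqpupl" (len 10), cursors c1@4 c2@9, authorship ..11...22.
After op 6 (insert('g')): buffer="xyupgtqpupgl" (len 12), cursors c1@5 c2@11, authorship ..111...222.
After op 7 (delete): buffer="xyuptqpupl" (len 10), cursors c1@4 c2@9, authorship ..11...22.
After op 8 (insert('p')): buffer="xyupptqpuppl" (len 12), cursors c1@5 c2@11, authorship ..111...222.

Answer: xyupptqpuppl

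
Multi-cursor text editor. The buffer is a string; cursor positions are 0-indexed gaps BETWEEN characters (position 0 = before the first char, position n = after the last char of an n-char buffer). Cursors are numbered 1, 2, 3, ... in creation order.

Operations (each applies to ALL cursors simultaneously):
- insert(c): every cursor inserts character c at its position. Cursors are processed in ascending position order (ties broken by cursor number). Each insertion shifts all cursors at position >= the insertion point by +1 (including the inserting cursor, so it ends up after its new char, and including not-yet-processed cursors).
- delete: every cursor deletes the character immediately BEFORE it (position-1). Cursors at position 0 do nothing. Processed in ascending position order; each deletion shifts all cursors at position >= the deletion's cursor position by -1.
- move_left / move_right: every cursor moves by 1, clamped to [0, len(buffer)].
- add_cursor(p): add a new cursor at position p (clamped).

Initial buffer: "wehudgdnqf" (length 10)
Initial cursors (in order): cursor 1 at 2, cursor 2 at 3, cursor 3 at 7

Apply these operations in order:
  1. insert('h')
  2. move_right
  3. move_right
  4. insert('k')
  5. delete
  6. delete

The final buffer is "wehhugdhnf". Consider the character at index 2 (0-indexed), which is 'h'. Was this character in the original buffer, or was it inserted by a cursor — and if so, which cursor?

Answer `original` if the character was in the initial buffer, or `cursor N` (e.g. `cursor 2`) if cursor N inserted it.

Answer: cursor 1

Derivation:
After op 1 (insert('h')): buffer="wehhhudgdhnqf" (len 13), cursors c1@3 c2@5 c3@10, authorship ..1.2....3...
After op 2 (move_right): buffer="wehhhudgdhnqf" (len 13), cursors c1@4 c2@6 c3@11, authorship ..1.2....3...
After op 3 (move_right): buffer="wehhhudgdhnqf" (len 13), cursors c1@5 c2@7 c3@12, authorship ..1.2....3...
After op 4 (insert('k')): buffer="wehhhkudkgdhnqkf" (len 16), cursors c1@6 c2@9 c3@15, authorship ..1.21..2..3..3.
After op 5 (delete): buffer="wehhhudgdhnqf" (len 13), cursors c1@5 c2@7 c3@12, authorship ..1.2....3...
After op 6 (delete): buffer="wehhugdhnf" (len 10), cursors c1@4 c2@5 c3@9, authorship ..1....3..
Authorship (.=original, N=cursor N): . . 1 . . . . 3 . .
Index 2: author = 1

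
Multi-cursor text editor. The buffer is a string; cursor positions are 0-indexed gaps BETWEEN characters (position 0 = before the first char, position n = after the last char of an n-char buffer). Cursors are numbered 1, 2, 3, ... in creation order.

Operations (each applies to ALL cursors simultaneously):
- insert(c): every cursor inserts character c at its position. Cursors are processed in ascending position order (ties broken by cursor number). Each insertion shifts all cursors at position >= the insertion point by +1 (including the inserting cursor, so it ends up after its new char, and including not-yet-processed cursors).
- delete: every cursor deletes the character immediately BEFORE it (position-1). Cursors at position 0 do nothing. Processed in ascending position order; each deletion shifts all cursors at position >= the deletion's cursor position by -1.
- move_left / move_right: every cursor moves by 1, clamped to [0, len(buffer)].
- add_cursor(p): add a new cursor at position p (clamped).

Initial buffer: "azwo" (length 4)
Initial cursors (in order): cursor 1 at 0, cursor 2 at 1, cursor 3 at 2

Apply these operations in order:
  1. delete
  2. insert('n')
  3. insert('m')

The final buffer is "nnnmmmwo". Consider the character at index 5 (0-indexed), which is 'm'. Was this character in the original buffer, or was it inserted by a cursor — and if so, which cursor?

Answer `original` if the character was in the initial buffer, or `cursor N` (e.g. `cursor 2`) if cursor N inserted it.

After op 1 (delete): buffer="wo" (len 2), cursors c1@0 c2@0 c3@0, authorship ..
After op 2 (insert('n')): buffer="nnnwo" (len 5), cursors c1@3 c2@3 c3@3, authorship 123..
After op 3 (insert('m')): buffer="nnnmmmwo" (len 8), cursors c1@6 c2@6 c3@6, authorship 123123..
Authorship (.=original, N=cursor N): 1 2 3 1 2 3 . .
Index 5: author = 3

Answer: cursor 3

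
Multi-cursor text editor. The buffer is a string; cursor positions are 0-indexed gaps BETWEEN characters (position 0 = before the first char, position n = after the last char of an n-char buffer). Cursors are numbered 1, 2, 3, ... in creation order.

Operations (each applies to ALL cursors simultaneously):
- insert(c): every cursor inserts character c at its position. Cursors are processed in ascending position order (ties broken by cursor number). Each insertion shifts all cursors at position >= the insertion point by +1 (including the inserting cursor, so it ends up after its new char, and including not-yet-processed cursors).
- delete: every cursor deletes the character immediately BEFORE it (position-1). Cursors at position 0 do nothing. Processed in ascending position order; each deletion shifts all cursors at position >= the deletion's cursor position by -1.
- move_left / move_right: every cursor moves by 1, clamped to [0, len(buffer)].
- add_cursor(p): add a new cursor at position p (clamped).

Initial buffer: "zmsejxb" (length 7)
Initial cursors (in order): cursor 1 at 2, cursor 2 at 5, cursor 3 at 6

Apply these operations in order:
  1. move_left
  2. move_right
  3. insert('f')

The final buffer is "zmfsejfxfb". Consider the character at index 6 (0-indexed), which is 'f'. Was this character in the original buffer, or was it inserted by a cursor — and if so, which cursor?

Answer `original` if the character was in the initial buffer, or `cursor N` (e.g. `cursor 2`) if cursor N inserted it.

Answer: cursor 2

Derivation:
After op 1 (move_left): buffer="zmsejxb" (len 7), cursors c1@1 c2@4 c3@5, authorship .......
After op 2 (move_right): buffer="zmsejxb" (len 7), cursors c1@2 c2@5 c3@6, authorship .......
After op 3 (insert('f')): buffer="zmfsejfxfb" (len 10), cursors c1@3 c2@7 c3@9, authorship ..1...2.3.
Authorship (.=original, N=cursor N): . . 1 . . . 2 . 3 .
Index 6: author = 2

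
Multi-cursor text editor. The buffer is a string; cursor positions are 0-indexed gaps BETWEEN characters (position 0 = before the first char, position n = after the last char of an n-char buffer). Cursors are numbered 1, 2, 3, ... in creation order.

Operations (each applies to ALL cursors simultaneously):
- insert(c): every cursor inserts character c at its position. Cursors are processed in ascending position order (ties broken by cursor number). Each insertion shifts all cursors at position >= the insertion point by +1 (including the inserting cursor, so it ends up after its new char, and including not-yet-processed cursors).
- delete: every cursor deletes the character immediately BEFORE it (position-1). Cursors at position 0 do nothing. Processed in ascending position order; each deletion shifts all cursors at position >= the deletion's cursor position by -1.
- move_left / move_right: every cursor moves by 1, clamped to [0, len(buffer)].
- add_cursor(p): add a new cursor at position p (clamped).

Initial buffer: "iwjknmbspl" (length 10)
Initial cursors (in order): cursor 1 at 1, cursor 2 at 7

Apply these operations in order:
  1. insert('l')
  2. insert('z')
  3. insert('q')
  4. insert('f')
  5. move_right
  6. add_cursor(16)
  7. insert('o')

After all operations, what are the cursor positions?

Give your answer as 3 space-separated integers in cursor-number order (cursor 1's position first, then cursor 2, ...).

After op 1 (insert('l')): buffer="ilwjknmblspl" (len 12), cursors c1@2 c2@9, authorship .1......2...
After op 2 (insert('z')): buffer="ilzwjknmblzspl" (len 14), cursors c1@3 c2@11, authorship .11......22...
After op 3 (insert('q')): buffer="ilzqwjknmblzqspl" (len 16), cursors c1@4 c2@13, authorship .111......222...
After op 4 (insert('f')): buffer="ilzqfwjknmblzqfspl" (len 18), cursors c1@5 c2@15, authorship .1111......2222...
After op 5 (move_right): buffer="ilzqfwjknmblzqfspl" (len 18), cursors c1@6 c2@16, authorship .1111......2222...
After op 6 (add_cursor(16)): buffer="ilzqfwjknmblzqfspl" (len 18), cursors c1@6 c2@16 c3@16, authorship .1111......2222...
After op 7 (insert('o')): buffer="ilzqfwojknmblzqfsoopl" (len 21), cursors c1@7 c2@19 c3@19, authorship .1111.1.....2222.23..

Answer: 7 19 19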